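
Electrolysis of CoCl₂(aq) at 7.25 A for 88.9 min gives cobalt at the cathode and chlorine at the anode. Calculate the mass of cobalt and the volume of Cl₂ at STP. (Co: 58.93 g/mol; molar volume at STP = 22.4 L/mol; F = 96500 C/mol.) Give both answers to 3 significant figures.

11.8 g Co; 4.49 L Cl₂

Q = 7.25 × 5334 = 38670 C; n(e⁻) = 38670 / 96500 = 0.4007 mol
Cathode: Co²⁺ + 2e⁻ → Co → n(Co) = 0.4007/2 = 0.2004 mol → 11.8 g
Anode: 2Cl⁻ → Cl₂ + 2e⁻ → n(Cl₂) = 0.4007/2 = 0.2004 mol → 4.49 L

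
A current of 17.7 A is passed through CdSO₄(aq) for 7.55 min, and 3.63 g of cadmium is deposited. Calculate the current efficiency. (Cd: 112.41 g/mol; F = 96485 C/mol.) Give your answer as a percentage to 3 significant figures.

Q = 17.7 × 453 = 8018 C
n(e⁻) = 8018 / 96485 = 0.08310 mol
Cd²⁺ + 2e⁻ → Cd, so theoretical n(Cd) = 0.04155 mol → 4.671 g
Efficiency = 3.63 / 4.671 = 0.7771 = 77.7%

77.7%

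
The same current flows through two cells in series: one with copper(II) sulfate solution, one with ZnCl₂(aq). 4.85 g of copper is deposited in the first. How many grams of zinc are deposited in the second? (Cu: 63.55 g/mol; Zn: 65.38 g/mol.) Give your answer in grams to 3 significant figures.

n(Cu) = 4.85 / 63.55 = 0.07632 mol
Cu²⁺ + 2e⁻ → Cu, so n(e⁻) = 2 × 0.07632 = 0.1526 mol
In series, the same 0.1526 mol of electrons flows through the second cell.
Zn²⁺ + 2e⁻ → Zn, so n(Zn) = 0.1526 / 2 = 0.07630 mol
m(Zn) = 0.07630 × 65.38 = 4.99 g

4.99 g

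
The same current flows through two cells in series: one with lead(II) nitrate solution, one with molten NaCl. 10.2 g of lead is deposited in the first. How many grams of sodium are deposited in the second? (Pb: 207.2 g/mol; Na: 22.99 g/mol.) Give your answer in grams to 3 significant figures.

n(Pb) = 10.2 / 207.2 = 0.04923 mol
Pb²⁺ + 2e⁻ → Pb, so n(e⁻) = 2 × 0.04923 = 0.09846 mol
In series, the same 0.09846 mol of electrons flows through the second cell.
Na⁺ + e⁻ → Na, so n(Na) = 0.09846 mol
m(Na) = 0.09846 × 22.99 = 2.26 g

2.26 g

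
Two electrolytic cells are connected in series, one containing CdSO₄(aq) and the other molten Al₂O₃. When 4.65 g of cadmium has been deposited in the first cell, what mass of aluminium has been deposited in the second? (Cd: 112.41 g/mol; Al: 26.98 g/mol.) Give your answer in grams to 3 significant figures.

n(Cd) = 4.65 / 112.41 = 0.04137 mol
Cd²⁺ + 2e⁻ → Cd, so n(e⁻) = 2 × 0.04137 = 0.08274 mol
The cells are in series, so the same charge (and hence the same n(e⁻) = 0.08274 mol) passes through both.
Al³⁺ + 3e⁻ → Al, so n(Al) = 0.08274 / 3 = 0.02758 mol
m(Al) = 0.02758 × 26.98 = 0.744 g

0.744 g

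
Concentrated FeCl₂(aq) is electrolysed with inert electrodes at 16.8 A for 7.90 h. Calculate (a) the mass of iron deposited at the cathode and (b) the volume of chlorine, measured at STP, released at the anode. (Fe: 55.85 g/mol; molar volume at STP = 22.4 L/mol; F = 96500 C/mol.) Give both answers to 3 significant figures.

138 g Fe; 55.5 L Cl₂

Q = 16.8 × 28440 = 4.778×10^5 C; n(e⁻) = 4.778×10^5 / 96500 = 4.951 mol
Cathode: Fe²⁺ + 2e⁻ → Fe → n(Fe) = 4.951/2 = 2.476 mol → 138 g
Anode: 2Cl⁻ → Cl₂ + 2e⁻ → n(Cl₂) = 4.951/2 = 2.476 mol → 55.5 L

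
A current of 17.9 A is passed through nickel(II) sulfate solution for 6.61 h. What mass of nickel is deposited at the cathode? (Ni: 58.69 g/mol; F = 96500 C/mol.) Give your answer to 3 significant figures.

Q = It = 17.9 × 23796 = 4.259×10^5 C
n(e⁻) = 4.259×10^5 / 96500 = 4.413 mol
Ni²⁺ + 2e⁻ → Ni, so n(Ni) = 4.413 / 2 = 2.207 mol
m = 2.207 × 58.69 = 130 g

130 g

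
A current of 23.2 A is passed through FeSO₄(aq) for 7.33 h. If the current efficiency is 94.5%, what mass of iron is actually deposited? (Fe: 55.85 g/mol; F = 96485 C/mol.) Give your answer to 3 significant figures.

167 g

Q = 23.2 × 26388 = 6.122×10^5 C
n(e⁻) = 6.122×10^5 / 96485 = 6.345 mol
Fe²⁺ + 2e⁻ → Fe, so theoretical m(Fe) = 3.173 × 55.85 = 177.2 g
Actual mass = 94.5% × 177.2 = 167 g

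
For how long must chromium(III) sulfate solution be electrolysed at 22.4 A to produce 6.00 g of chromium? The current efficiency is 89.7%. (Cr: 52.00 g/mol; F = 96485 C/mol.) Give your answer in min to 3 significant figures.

n(Cr) = 6.00 / 52.00 = 0.1154 mol
Cr³⁺ + 3e⁻ → Cr, so n(e⁻) = 3 × 0.1154 = 0.3462 mol
Q = 0.3462 × 96485 / 0.897 = 37240 C
t = Q / I = 37240 / 22.4 = 1663 s = 27.7 min

27.7 min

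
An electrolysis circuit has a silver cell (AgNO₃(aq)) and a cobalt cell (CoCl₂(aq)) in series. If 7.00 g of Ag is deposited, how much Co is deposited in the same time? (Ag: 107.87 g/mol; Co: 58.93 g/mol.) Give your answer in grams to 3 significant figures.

n(Ag) = 7.00 / 107.87 = 0.06489 mol
Ag⁺ + e⁻ → Ag, so n(e⁻) = 0.06489 mol
Same current for the same time ⇒ same n(e⁻) = 0.06489 mol in both cells.
Co²⁺ + 2e⁻ → Co, so n(Co) = 0.06489 / 2 = 0.03245 mol
m(Co) = 0.03245 × 58.93 = 1.91 g

1.91 g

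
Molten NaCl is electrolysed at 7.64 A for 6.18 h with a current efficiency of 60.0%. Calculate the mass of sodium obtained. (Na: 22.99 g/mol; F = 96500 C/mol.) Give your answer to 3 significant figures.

Q = 7.64 × 22248 = 1.700×10^5 C
n(e⁻) = 1.700×10^5 / 96500 = 1.762 mol
Na⁺ + e⁻ → Na, so theoretical m(Na) = 1.762 × 22.99 = 40.51 g
Actual mass = 60.0% × 40.51 = 24.3 g

24.3 g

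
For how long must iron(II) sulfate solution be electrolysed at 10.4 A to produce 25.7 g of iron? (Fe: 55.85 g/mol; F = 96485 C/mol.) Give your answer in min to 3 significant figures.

142 min

n(Fe) = 25.7 / 55.85 = 0.4602 mol
Fe²⁺ + 2e⁻ → Fe, so n(e⁻) = 2 × 0.4602 = 0.9204 mol
Q = 0.9204 × 96485 = 88800 C
t = Q / I = 88800 / 10.4 = 8538 s = 142 min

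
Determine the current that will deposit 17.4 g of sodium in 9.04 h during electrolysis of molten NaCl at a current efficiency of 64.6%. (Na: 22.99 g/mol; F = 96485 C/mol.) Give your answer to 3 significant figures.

n(Na) = 17.4 / 22.99 = 0.7569 mol
Na⁺ + e⁻ → Na, so n(e⁻) = 0.7569 mol
Q = 0.7569 × 96485 / 0.646 = 1.130×10^5 C
I = Q / t = 1.130×10^5 / 32544 s = 3.47 A

3.47 A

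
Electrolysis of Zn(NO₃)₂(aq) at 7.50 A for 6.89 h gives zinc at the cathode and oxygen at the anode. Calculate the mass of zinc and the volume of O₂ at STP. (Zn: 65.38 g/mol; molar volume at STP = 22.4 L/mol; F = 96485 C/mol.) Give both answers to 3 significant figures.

63.0 g Zn; 10.8 L O₂

Q = 7.50 × 24804 = 1.860×10^5 C; n(e⁻) = 1.860×10^5 / 96485 = 1.928 mol
Cathode: Zn²⁺ + 2e⁻ → Zn → n(Zn) = 1.928/2 = 0.9640 mol → 63.0 g
Anode: 2H₂O → O₂ + 4H⁺ + 4e⁻ → n(O₂) = 1.928/4 = 0.4820 mol → 10.8 L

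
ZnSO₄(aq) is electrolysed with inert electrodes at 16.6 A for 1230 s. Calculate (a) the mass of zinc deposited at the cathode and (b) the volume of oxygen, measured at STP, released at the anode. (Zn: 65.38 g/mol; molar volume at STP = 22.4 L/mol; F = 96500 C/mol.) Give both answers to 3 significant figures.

Q = 16.6 × 1230 = 20420 C; n(e⁻) = 20420 / 96500 = 0.2116 mol
Cathode: Zn²⁺ + 2e⁻ → Zn → n(Zn) = 0.2116/2 = 0.1058 mol → 6.92 g
Anode: 2H₂O → O₂ + 4H⁺ + 4e⁻ → n(O₂) = 0.2116/4 = 0.05290 mol → 1.18 L

6.92 g Zn; 1.18 L O₂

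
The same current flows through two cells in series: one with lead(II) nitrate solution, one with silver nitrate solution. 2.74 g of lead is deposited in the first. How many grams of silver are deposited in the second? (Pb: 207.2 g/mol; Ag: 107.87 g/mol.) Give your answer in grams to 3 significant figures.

n(Pb) = 2.74 / 207.2 = 0.01322 mol
Pb²⁺ + 2e⁻ → Pb, so n(e⁻) = 2 × 0.01322 = 0.02644 mol
Since the cells are in series, n(e⁻) in the Ag cell is also 0.02644 mol.
Ag⁺ + e⁻ → Ag, so n(Ag) = 0.02644 mol
m(Ag) = 0.02644 × 107.87 = 2.85 g

2.85 g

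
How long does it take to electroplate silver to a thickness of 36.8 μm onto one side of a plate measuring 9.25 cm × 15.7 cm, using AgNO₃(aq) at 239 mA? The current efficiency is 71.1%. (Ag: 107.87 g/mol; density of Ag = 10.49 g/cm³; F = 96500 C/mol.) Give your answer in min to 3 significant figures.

492 min

Plated area = 9.25 × 15.7 = 145.2 cm²
Volume = 145.2 × 36.8×10⁻⁴ cm = 0.5343 cm³
m(Ag) = 0.5343 × 10.49 = 5.605 g
n(Ag) = 5.605 / 107.87 = 0.05196 mol; n(e⁻) = 0.05196 mol
Q = 0.05196 × 96500 / 0.711 = 7052 C
t = 7052 / 0.239 = 29510 s = 492 min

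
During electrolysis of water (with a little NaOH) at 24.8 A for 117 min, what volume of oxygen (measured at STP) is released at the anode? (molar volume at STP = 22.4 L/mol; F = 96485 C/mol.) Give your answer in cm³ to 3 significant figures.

Charge passed = 24.8 × 7020 = 1.741×10^5 C
n(e⁻) = 1.741×10^5 / 96485 = 1.804 mol
2H₂O → O₂ + 4H⁺ + 4e⁻, so n(O₂) = 1.804 / 4 = 0.4510 mol
V = 0.4510 × 22.4 = 10.10 L
= 10100 cm³

10100 cm³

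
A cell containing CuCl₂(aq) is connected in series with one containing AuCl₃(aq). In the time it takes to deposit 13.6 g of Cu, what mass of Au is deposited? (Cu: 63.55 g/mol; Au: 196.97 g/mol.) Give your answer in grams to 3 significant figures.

28.1 g

n(Cu) = 13.6 / 63.55 = 0.2140 mol
Cu²⁺ + 2e⁻ → Cu, so n(e⁻) = 2 × 0.2140 = 0.4280 mol
In series, the same 0.4280 mol of electrons flows through the second cell.
Au³⁺ + 3e⁻ → Au, so n(Au) = 0.4280 / 3 = 0.1427 mol
m(Au) = 0.1427 × 196.97 = 28.1 g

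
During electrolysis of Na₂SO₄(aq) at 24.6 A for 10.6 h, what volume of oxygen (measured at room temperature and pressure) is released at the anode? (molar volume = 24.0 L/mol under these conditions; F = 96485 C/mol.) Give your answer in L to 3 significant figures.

Charge passed = 24.6 × 38160 = 9.387×10^5 C
n(e⁻) = 9.387×10^5 / 96485 = 9.729 mol
2H₂O → O₂ + 4H⁺ + 4e⁻, so n(O₂) = 9.729 / 4 = 2.432 mol
V = 2.432 × 24.0 = 58.37 L

58.4 L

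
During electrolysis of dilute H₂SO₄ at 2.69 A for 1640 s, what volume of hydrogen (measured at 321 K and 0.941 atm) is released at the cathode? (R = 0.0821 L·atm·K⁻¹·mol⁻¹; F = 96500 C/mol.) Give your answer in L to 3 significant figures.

Q = It = 2.69 × 1640 = 4412 C
n(e⁻) = 4412 / 96500 = 0.04572 mol
2H⁺ + 2e⁻ → H₂, so n(H₂) = 0.04572 / 2 = 0.02286 mol
V = nRT/P = 0.02286 × 0.0821 × 321 / 0.941 = 0.6402 L

0.640 L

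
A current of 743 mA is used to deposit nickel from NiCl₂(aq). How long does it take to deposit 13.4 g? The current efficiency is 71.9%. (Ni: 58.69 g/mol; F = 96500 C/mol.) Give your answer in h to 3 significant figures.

22.9 h

n(Ni) = 13.4 / 58.69 = 0.2283 mol
Ni²⁺ + 2e⁻ → Ni, so n(e⁻) = 2 × 0.2283 = 0.4566 mol
Q = 0.4566 × 96500 / 0.719 = 61280 C
t = Q / I = 61280 / 0.743 = 82480 s = 22.9 h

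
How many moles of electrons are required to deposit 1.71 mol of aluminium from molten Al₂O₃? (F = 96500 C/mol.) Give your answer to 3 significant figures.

Al³⁺ + 3e⁻ → Al, so n(e⁻) = 3 × 1.71 = 5.130 mol

5.13 mol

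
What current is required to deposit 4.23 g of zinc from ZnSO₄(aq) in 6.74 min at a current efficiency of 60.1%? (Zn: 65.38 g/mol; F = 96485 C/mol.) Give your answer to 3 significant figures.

n(Zn) = 4.23 / 65.38 = 0.06470 mol
Zn²⁺ + 2e⁻ → Zn, so n(e⁻) = 2 × 0.06470 = 0.1294 mol
Q = 0.1294 × 96485 / 0.601 = 20770 C
I = Q / t = 20770 / 404.4 s = 51.4 A

51.4 A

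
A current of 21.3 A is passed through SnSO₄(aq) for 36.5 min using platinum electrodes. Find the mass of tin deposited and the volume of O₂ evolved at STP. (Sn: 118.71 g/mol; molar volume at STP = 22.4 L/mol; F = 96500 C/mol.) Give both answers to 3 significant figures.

28.7 g Sn; 2.71 L O₂

Q = 21.3 × 2190 = 46650 C; n(e⁻) = 46650 / 96500 = 0.4834 mol
Cathode: Sn²⁺ + 2e⁻ → Sn → n(Sn) = 0.4834/2 = 0.2417 mol → 28.7 g
Anode: 2H₂O → O₂ + 4H⁺ + 4e⁻ → n(O₂) = 0.4834/4 = 0.1209 mol → 2.71 L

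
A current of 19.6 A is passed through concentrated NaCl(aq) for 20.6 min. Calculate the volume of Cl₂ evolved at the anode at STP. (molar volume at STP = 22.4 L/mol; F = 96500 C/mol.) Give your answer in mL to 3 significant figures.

2810 mL

Q = 19.6 A × 1236 s = 24230 C
Moles of electrons = 24230 / 96500 = 0.2511 mol
2Cl⁻ → Cl₂ + 2e⁻, so n(Cl₂) = 0.2511 / 2 = 0.1256 mol
V = 0.1256 × 22.4 = 2.813 L
= 2810 mL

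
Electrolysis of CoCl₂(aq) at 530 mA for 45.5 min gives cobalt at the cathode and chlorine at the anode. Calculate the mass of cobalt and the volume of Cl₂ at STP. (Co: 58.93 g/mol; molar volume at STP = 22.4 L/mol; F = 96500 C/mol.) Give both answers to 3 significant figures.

Q = 0.530 × 2730 = 1447 C; n(e⁻) = 1447 / 96500 = 0.01499 mol
Cathode: Co²⁺ + 2e⁻ → Co → n(Co) = 0.01499/2 = 0.007495 mol → 0.442 g
Anode: 2Cl⁻ → Cl₂ + 2e⁻ → n(Cl₂) = 0.01499/2 = 0.007495 mol → 0.168 L

0.442 g Co; 0.168 L Cl₂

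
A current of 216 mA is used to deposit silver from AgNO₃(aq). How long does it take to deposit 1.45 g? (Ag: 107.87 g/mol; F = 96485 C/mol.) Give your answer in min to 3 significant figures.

100 min

n(Ag) = 1.45 / 107.87 = 0.01344 mol
Ag⁺ + e⁻ → Ag, so n(e⁻) = 0.01344 mol
Q = 0.01344 × 96485 = 1297 C
t = Q / I = 1297 / 0.216 = 6005 s = 100 min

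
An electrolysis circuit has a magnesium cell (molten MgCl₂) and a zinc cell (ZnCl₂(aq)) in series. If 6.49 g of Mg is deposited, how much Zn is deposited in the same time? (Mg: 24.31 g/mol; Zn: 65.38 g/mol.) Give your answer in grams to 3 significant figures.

17.5 g

n(Mg) = 6.49 / 24.31 = 0.2670 mol
Mg²⁺ + 2e⁻ → Mg, so n(e⁻) = 2 × 0.2670 = 0.5340 mol
Since the cells are in series, n(e⁻) in the Zn cell is also 0.5340 mol.
Zn²⁺ + 2e⁻ → Zn, so n(Zn) = 0.5340 / 2 = 0.2670 mol
m(Zn) = 0.2670 × 65.38 = 17.5 g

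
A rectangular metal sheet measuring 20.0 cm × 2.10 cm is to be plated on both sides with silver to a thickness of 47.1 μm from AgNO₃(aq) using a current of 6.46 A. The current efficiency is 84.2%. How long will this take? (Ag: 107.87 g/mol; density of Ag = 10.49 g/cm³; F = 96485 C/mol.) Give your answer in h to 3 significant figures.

Plated area = 2 × 20.0 × 2.10 = 84.00 cm²
Volume = 84.00 × 47.1×10⁻⁴ cm = 0.3956 cm³
m(Ag) = 0.3956 × 10.49 = 4.150 g
n(Ag) = 4.150 / 107.87 = 0.03847 mol; n(e⁻) = 0.03847 mol
Q = 0.03847 × 96485 / 0.842 = 4408 C
t = 4408 / 6.46 = 682.4 s = 0.190 h

0.190 h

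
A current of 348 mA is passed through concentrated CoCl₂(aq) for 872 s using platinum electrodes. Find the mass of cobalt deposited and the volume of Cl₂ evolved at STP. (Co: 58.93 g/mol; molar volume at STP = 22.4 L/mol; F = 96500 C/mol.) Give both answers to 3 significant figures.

Q = 0.348 × 872 = 303.5 C; n(e⁻) = 303.5 / 96500 = 0.003145 mol
Cathode: Co²⁺ + 2e⁻ → Co → n(Co) = 0.003145/2 = 0.001573 mol → 0.0927 g
Anode: 2Cl⁻ → Cl₂ + 2e⁻ → n(Cl₂) = 0.003145/2 = 0.001573 mol → 0.0352 L

0.0927 g Co; 0.0352 L Cl₂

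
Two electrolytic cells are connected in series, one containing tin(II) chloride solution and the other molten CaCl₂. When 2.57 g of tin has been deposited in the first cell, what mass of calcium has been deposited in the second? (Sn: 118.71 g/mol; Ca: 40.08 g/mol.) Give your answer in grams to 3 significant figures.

n(Sn) = 2.57 / 118.71 = 0.02165 mol
Sn²⁺ + 2e⁻ → Sn, so n(e⁻) = 2 × 0.02165 = 0.04330 mol
Same current for the same time ⇒ same n(e⁻) = 0.04330 mol in both cells.
Ca²⁺ + 2e⁻ → Ca, so n(Ca) = 0.04330 / 2 = 0.02165 mol
m(Ca) = 0.02165 × 40.08 = 0.868 g

0.868 g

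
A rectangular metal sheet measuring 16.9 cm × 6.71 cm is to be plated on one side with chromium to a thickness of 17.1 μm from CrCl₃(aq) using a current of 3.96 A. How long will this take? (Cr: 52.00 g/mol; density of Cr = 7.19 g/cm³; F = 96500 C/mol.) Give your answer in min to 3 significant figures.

32.7 min

Plated area = 16.9 × 6.71 = 113.4 cm²
Volume = 113.4 × 17.1×10⁻⁴ cm = 0.1939 cm³
m(Cr) = 0.1939 × 7.19 = 1.394 g
n(Cr) = 1.394 / 52.00 = 0.02681 mol; n(e⁻) = 3 × 0.02681 = 0.08043 mol
Q = 0.08043 × 96500 = 7761 C
t = 7761 / 3.96 = 1960 s = 32.7 min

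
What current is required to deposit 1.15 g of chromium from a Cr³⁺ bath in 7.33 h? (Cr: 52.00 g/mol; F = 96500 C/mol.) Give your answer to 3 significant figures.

n(Cr) = 1.15 / 52.00 = 0.02212 mol
Cr³⁺ + 3e⁻ → Cr, so n(e⁻) = 3 × 0.02212 = 0.06636 mol
Q = 0.06636 × 96500 = 6404 C
I = Q / t = 6404 / 26388 s = 0.243 A

0.243 A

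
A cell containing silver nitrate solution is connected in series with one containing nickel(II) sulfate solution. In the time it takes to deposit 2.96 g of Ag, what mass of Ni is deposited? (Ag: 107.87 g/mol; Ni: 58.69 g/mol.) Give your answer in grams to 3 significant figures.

n(Ag) = 2.96 / 107.87 = 0.02744 mol
Ag⁺ + e⁻ → Ag, so n(e⁻) = 0.02744 mol
The cells are in series, so the same charge (and hence the same n(e⁻) = 0.02744 mol) passes through both.
Ni²⁺ + 2e⁻ → Ni, so n(Ni) = 0.02744 / 2 = 0.01372 mol
m(Ni) = 0.01372 × 58.69 = 0.805 g

0.805 g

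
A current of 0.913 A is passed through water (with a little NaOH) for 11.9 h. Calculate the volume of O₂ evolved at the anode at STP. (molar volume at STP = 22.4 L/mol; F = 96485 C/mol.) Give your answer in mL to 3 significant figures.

2270 mL

Charge passed = 0.913 × 42840 = 39110 C
n(e⁻) = 39110 / 96485 = 0.4053 mol
2H₂O → O₂ + 4H⁺ + 4e⁻, so n(O₂) = 0.4053 / 4 = 0.1013 mol
V = 0.1013 × 22.4 = 2.269 L
= 2270 mL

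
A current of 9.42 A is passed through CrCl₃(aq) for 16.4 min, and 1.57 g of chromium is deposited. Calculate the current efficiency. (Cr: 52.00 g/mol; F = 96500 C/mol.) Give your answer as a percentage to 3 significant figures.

94.3%

Q = 9.42 × 984 = 9269 C
n(e⁻) = 9269 / 96500 = 0.09605 mol
Cr³⁺ + 3e⁻ → Cr, so theoretical n(Cr) = 0.03202 mol → 1.665 g
Efficiency = 1.57 / 1.665 = 0.9429 = 94.3%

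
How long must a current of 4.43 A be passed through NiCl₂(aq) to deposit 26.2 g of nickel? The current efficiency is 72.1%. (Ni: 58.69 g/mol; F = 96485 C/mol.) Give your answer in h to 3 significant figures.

7.49 h

n(Ni) = 26.2 / 58.69 = 0.4464 mol
Ni²⁺ + 2e⁻ → Ni, so n(e⁻) = 2 × 0.4464 = 0.8928 mol
Q = 0.8928 × 96485 / 0.721 = 1.195×10^5 C
t = Q / I = 1.195×10^5 / 4.43 = 26980 s = 7.49 h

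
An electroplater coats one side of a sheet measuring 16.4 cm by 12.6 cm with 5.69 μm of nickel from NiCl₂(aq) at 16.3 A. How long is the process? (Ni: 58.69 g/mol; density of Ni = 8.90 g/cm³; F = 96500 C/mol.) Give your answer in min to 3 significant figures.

3.52 min

Plated area = 16.4 × 12.6 = 206.6 cm²
Volume = 206.6 × 5.69×10⁻⁴ cm = 0.1176 cm³
m(Ni) = 0.1176 × 8.90 = 1.047 g
n(Ni) = 1.047 / 58.69 = 0.01784 mol; n(e⁻) = 2 × 0.01784 = 0.03568 mol
Q = 0.03568 × 96500 = 3443 C
t = 3443 / 16.3 = 211.2 s = 3.52 min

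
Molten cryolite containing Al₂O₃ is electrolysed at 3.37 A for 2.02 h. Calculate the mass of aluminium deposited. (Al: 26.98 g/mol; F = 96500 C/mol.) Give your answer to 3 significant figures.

2.28 g

Q = It = 3.37 × 7272 = 24510 C
Moles of electrons = 24510 / 96500 = 0.2540 mol
Al³⁺ + 3e⁻ → Al, so n(Al) = 0.2540 / 3 = 0.08467 mol
m = 0.08467 × 26.98 = 2.28 g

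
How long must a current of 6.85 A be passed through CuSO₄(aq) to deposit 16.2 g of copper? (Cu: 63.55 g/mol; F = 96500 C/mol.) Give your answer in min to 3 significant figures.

n(Cu) = 16.2 / 63.55 = 0.2549 mol
Cu²⁺ + 2e⁻ → Cu, so n(e⁻) = 2 × 0.2549 = 0.5098 mol
Q = 0.5098 × 96500 = 49200 C
t = Q / I = 49200 / 6.85 = 7182 s = 120 min

120 min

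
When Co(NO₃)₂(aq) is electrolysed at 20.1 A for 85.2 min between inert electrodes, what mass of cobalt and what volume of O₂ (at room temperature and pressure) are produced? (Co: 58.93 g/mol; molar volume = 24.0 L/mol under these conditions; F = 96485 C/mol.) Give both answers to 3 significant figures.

Q = 20.1 × 5112 = 1.028×10^5 C; n(e⁻) = 1.028×10^5 / 96485 = 1.065 mol
Cathode: Co²⁺ + 2e⁻ → Co → n(Co) = 1.065/2 = 0.5325 mol → 31.4 g
Anode: 2H₂O → O₂ + 4H⁺ + 4e⁻ → n(O₂) = 1.065/4 = 0.2663 mol → 6.39 L

31.4 g Co; 6.39 L O₂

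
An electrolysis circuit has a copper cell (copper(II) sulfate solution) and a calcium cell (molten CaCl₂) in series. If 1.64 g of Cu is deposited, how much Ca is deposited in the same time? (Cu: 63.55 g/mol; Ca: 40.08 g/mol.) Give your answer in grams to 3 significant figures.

1.03 g

n(Cu) = 1.64 / 63.55 = 0.02581 mol
Cu²⁺ + 2e⁻ → Cu, so n(e⁻) = 2 × 0.02581 = 0.05162 mol
Same current for the same time ⇒ same n(e⁻) = 0.05162 mol in both cells.
Ca²⁺ + 2e⁻ → Ca, so n(Ca) = 0.05162 / 2 = 0.02581 mol
m(Ca) = 0.02581 × 40.08 = 1.03 g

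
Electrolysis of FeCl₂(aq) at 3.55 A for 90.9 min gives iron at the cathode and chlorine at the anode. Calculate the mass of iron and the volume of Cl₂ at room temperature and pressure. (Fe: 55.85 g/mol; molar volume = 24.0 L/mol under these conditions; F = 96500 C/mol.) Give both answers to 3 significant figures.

5.60 g Fe; 2.41 L Cl₂

Q = 3.55 × 5454 = 19360 C; n(e⁻) = 19360 / 96500 = 0.2006 mol
Cathode: Fe²⁺ + 2e⁻ → Fe → n(Fe) = 0.2006/2 = 0.1003 mol → 5.60 g
Anode: 2Cl⁻ → Cl₂ + 2e⁻ → n(Cl₂) = 0.2006/2 = 0.1003 mol → 2.41 L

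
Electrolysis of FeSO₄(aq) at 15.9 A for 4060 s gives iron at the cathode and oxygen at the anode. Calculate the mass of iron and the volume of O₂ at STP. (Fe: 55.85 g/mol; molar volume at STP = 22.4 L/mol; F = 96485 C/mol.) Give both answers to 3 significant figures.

18.7 g Fe; 3.75 L O₂

Q = 15.9 × 4060 = 64550 C; n(e⁻) = 64550 / 96485 = 0.6690 mol
Cathode: Fe²⁺ + 2e⁻ → Fe → n(Fe) = 0.6690/2 = 0.3345 mol → 18.7 g
Anode: 2H₂O → O₂ + 4H⁺ + 4e⁻ → n(O₂) = 0.6690/4 = 0.1673 mol → 3.75 L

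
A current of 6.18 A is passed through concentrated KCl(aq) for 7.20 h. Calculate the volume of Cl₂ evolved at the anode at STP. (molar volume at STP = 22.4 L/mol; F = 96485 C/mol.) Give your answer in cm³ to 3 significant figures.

18600 cm³

Q = It = 6.18 × 25920 = 1.602×10^5 C
Moles of electrons = 1.602×10^5 / 96485 = 1.660 mol
2Cl⁻ → Cl₂ + 2e⁻, so n(Cl₂) = 1.660 / 2 = 0.8300 mol
V = 0.8300 × 22.4 = 18.59 L
= 18600 cm³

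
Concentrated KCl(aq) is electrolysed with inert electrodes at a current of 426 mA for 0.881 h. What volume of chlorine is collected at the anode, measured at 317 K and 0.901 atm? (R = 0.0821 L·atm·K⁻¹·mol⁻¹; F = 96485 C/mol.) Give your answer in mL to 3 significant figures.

202 mL

Q = It = 0.426 × 3171.6 = 1351 C
Moles of electrons = 1351 / 96485 = 0.01400 mol
2Cl⁻ → Cl₂ + 2e⁻, so n(Cl₂) = 0.01400 / 2 = 0.007000 mol
V = nRT/P = 0.007000 × 0.0821 × 317 / 0.901 = 0.2022 L
= 202 mL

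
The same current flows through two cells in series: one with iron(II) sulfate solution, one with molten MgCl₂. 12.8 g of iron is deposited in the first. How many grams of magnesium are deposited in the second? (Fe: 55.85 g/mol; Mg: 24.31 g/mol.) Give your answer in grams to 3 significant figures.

5.57 g

n(Fe) = 12.8 / 55.85 = 0.2292 mol
Fe²⁺ + 2e⁻ → Fe, so n(e⁻) = 2 × 0.2292 = 0.4584 mol
The cells are in series, so the same charge (and hence the same n(e⁻) = 0.4584 mol) passes through both.
Mg²⁺ + 2e⁻ → Mg, so n(Mg) = 0.4584 / 2 = 0.2292 mol
m(Mg) = 0.2292 × 24.31 = 5.57 g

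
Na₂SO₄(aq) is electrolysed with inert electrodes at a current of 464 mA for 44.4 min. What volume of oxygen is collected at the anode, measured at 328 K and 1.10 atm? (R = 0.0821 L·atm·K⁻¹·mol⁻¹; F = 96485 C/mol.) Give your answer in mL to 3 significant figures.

78.4 mL

Charge passed = 0.464 × 2664 = 1236 C
Moles of electrons = 1236 / 96485 = 0.01281 mol
2H₂O → O₂ + 4H⁺ + 4e⁻, so n(O₂) = 0.01281 / 4 = 0.003203 mol
V = nRT/P = 0.003203 × 0.0821 × 328 / 1.10 = 0.07841 L
= 78.4 mL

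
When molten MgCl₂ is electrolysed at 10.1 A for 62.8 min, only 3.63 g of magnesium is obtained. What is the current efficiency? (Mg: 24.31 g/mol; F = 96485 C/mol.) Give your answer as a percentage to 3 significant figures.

75.7%

Q = 10.1 × 3768 = 38060 C
n(e⁻) = 38060 / 96485 = 0.3945 mol
Mg²⁺ + 2e⁻ → Mg, so theoretical n(Mg) = 0.1973 mol → 4.796 g
Efficiency = 3.63 / 4.796 = 0.7569 = 75.7%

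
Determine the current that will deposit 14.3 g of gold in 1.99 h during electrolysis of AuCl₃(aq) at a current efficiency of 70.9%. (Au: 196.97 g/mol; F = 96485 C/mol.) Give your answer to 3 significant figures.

4.14 A

n(Au) = 14.3 / 196.97 = 0.07260 mol
Au³⁺ + 3e⁻ → Au, so n(e⁻) = 3 × 0.07260 = 0.2178 mol
Q = 0.2178 × 96485 / 0.709 = 29640 C
I = Q / t = 29640 / 7164 s = 4.14 A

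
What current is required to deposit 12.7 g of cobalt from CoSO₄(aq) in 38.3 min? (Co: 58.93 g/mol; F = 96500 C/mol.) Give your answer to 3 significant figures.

18.1 A

n(Co) = 12.7 / 58.93 = 0.2155 mol
Co²⁺ + 2e⁻ → Co, so n(e⁻) = 2 × 0.2155 = 0.4310 mol
Q = 0.4310 × 96500 = 41590 C
I = Q / t = 41590 / 2298 s = 18.1 A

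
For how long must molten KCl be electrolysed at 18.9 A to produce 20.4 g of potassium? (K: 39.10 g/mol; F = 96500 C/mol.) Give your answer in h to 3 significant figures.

0.740 h

n(K) = 20.4 / 39.10 = 0.5217 mol
K⁺ + e⁻ → K, so n(e⁻) = 0.5217 mol
Q = 0.5217 × 96500 = 50340 C
t = Q / I = 50340 / 18.9 = 2663 s = 0.740 h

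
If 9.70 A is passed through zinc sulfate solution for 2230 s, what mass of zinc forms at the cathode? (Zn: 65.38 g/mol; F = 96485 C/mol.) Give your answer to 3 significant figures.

7.33 g

Q = It = 9.70 × 2230 = 21630 C
n(e⁻) = Q/F = 21630/96485 = 0.2242 mol
Zn²⁺ + 2e⁻ → Zn, so n(Zn) = 0.2242 / 2 = 0.1121 mol
m = 0.1121 × 65.38 = 7.33 g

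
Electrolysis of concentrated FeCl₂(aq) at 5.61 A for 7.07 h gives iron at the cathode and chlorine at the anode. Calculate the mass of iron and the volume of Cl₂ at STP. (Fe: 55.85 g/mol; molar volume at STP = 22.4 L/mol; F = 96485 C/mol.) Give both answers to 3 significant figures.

Q = 5.61 × 25452 = 1.428×10^5 C; n(e⁻) = 1.428×10^5 / 96485 = 1.480 mol
Cathode: Fe²⁺ + 2e⁻ → Fe → n(Fe) = 1.480/2 = 0.7400 mol → 41.3 g
Anode: 2Cl⁻ → Cl₂ + 2e⁻ → n(Cl₂) = 1.480/2 = 0.7400 mol → 16.6 L

41.3 g Fe; 16.6 L Cl₂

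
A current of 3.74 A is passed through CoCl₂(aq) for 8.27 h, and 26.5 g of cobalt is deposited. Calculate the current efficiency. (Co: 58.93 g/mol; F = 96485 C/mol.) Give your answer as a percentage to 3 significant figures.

77.9%

Q = 3.74 × 29772 = 1.113×10^5 C
n(e⁻) = 1.113×10^5 / 96485 = 1.154 mol
Co²⁺ + 2e⁻ → Co, so theoretical n(Co) = 0.5770 mol → 34.00 g
Efficiency = 26.5 / 34.00 = 0.7794 = 77.9%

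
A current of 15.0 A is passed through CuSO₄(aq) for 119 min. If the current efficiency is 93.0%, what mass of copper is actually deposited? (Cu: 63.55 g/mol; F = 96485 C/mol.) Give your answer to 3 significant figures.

Q = 15.0 × 7140 = 1.071×10^5 C
n(e⁻) = 1.071×10^5 / 96485 = 1.110 mol
Cu²⁺ + 2e⁻ → Cu, so theoretical m(Cu) = 0.5550 × 63.55 = 35.27 g
Actual mass = 93.0% × 35.27 = 32.8 g

32.8 g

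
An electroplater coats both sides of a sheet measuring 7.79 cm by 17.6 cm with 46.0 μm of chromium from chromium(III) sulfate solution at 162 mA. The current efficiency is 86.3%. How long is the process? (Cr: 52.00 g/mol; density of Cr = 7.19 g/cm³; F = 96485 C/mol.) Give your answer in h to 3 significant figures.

100 h

Plated area = 2 × 7.79 × 17.6 = 274.2 cm²
Volume = 274.2 × 46.0×10⁻⁴ cm = 1.261 cm³
m(Cr) = 1.261 × 7.19 = 9.067 g
n(Cr) = 9.067 / 52.00 = 0.1744 mol; n(e⁻) = 3 × 0.1744 = 0.5232 mol
Q = 0.5232 × 96485 / 0.863 = 58490 C
t = 58490 / 0.162 = 3.610×10^5 s = 100 h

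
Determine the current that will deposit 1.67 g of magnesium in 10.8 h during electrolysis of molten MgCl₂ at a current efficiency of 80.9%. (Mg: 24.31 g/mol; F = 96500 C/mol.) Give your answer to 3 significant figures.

n(Mg) = 1.67 / 24.31 = 0.06870 mol
Mg²⁺ + 2e⁻ → Mg, so n(e⁻) = 2 × 0.06870 = 0.1374 mol
Q = 0.1374 × 96500 / 0.809 = 16390 C
I = Q / t = 16390 / 38880 s = 0.422 A

0.422 A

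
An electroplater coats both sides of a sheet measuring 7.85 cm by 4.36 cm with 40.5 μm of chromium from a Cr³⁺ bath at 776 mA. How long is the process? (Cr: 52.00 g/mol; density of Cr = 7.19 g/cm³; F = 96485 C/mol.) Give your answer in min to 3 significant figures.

Plated area = 2 × 7.85 × 4.36 = 68.45 cm²
Volume = 68.45 × 40.5×10⁻⁴ cm = 0.2772 cm³
m(Cr) = 0.2772 × 7.19 = 1.993 g
n(Cr) = 1.993 / 52.00 = 0.03833 mol; n(e⁻) = 3 × 0.03833 = 0.1150 mol
Q = 0.1150 × 96485 = 11100 C
t = 11100 / 0.776 = 14300 s = 238 min

238 min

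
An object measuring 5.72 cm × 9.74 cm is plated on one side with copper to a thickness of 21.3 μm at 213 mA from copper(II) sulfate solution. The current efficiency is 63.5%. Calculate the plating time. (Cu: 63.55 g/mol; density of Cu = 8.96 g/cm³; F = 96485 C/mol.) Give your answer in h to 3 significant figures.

Plated area = 5.72 × 9.74 = 55.71 cm²
Volume = 55.71 × 21.3×10⁻⁴ cm = 0.1187 cm³
m(Cu) = 0.1187 × 8.96 = 1.064 g
n(Cu) = 1.064 / 63.55 = 0.01674 mol; n(e⁻) = 2 × 0.01674 = 0.03348 mol
Q = 0.03348 × 96485 / 0.635 = 5087 C
t = 5087 / 0.213 = 23880 s = 6.63 h

6.63 h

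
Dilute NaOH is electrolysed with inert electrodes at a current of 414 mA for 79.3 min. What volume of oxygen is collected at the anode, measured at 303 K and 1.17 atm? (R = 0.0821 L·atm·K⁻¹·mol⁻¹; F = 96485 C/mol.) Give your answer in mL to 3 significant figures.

109 mL

Charge passed = 0.414 × 4758 = 1970 C
n(e⁻) = 1970 / 96485 = 0.02042 mol
2H₂O → O₂ + 4H⁺ + 4e⁻, so n(O₂) = 0.02042 / 4 = 0.005105 mol
V = nRT/P = 0.005105 × 0.0821 × 303 / 1.17 = 0.1085 L
= 109 mL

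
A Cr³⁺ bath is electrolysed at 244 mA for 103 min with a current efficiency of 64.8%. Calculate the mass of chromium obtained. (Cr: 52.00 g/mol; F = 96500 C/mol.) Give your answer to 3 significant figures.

Q = 0.244 × 6180 = 1508 C
n(e⁻) = 1508 / 96500 = 0.01563 mol
Cr³⁺ + 3e⁻ → Cr, so theoretical m(Cr) = 0.005210 × 52.00 = 0.2709 g
Actual mass = 64.8% × 0.2709 = 0.176 g

0.176 g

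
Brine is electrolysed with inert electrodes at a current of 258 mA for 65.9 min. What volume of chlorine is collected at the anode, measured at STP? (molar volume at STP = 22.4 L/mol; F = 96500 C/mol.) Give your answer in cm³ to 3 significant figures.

Q = 0.258 A × 3954 s = 1020 C
Moles of electrons = 1020 / 96500 = 0.01057 mol
2Cl⁻ → Cl₂ + 2e⁻, so n(Cl₂) = 0.01057 / 2 = 0.005285 mol
V = 0.005285 × 22.4 = 0.1184 L
= 118 cm³

118 cm³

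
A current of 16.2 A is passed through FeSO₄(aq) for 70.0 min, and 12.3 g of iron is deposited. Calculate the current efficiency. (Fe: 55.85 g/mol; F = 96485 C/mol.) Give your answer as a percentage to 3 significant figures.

62.5%

Q = 16.2 × 4200 = 68040 C
n(e⁻) = 68040 / 96485 = 0.7052 mol
Fe²⁺ + 2e⁻ → Fe, so theoretical n(Fe) = 0.3526 mol → 19.69 g
Efficiency = 12.3 / 19.69 = 0.6247 = 62.5%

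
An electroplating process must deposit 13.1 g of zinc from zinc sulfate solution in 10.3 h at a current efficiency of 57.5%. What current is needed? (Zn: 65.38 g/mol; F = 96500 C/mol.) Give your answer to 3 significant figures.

n(Zn) = 13.1 / 65.38 = 0.2004 mol
Zn²⁺ + 2e⁻ → Zn, so n(e⁻) = 2 × 0.2004 = 0.4008 mol
Q = 0.4008 × 96500 / 0.575 = 67260 C
I = Q / t = 67260 / 37080 s = 1.81 A

1.81 A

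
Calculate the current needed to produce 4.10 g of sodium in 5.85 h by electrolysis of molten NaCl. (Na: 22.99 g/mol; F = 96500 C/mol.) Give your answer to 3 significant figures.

n(Na) = 4.10 / 22.99 = 0.1783 mol
Na⁺ + e⁻ → Na, so n(e⁻) = 0.1783 mol
Q = 0.1783 × 96500 = 17210 C
I = Q / t = 17210 / 21060 s = 0.817 A

0.817 A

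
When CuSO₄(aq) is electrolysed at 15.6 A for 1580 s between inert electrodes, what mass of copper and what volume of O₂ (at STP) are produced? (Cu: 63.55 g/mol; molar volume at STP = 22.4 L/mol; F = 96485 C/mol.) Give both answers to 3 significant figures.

Q = 15.6 × 1580 = 24650 C; n(e⁻) = 24650 / 96485 = 0.2555 mol
Cathode: Cu²⁺ + 2e⁻ → Cu → n(Cu) = 0.2555/2 = 0.1278 mol → 8.12 g
Anode: 2H₂O → O₂ + 4H⁺ + 4e⁻ → n(O₂) = 0.2555/4 = 0.06388 mol → 1.43 L

8.12 g Cu; 1.43 L O₂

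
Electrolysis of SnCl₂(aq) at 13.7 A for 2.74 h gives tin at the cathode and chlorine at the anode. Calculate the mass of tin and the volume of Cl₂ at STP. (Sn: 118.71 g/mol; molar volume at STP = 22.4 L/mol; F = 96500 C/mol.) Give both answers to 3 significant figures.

Q = 13.7 × 9864 = 1.351×10^5 C; n(e⁻) = 1.351×10^5 / 96500 = 1.400 mol
Cathode: Sn²⁺ + 2e⁻ → Sn → n(Sn) = 1.400/2 = 0.7000 mol → 83.1 g
Anode: 2Cl⁻ → Cl₂ + 2e⁻ → n(Cl₂) = 1.400/2 = 0.7000 mol → 15.7 L

83.1 g Sn; 15.7 L Cl₂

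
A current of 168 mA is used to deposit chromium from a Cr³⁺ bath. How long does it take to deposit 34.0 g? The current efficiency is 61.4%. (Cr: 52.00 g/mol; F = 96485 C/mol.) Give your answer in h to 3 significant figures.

510 h

n(Cr) = 34.0 / 52.00 = 0.6538 mol
Cr³⁺ + 3e⁻ → Cr, so n(e⁻) = 3 × 0.6538 = 1.961 mol
Q = 1.961 × 96485 / 0.614 = 3.082×10^5 C
t = Q / I = 3.082×10^5 / 0.168 = 1.835×10^6 s = 510 h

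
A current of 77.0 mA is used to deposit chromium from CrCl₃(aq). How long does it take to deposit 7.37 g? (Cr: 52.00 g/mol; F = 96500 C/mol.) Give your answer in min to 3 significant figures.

n(Cr) = 7.37 / 52.00 = 0.1417 mol
Cr³⁺ + 3e⁻ → Cr, so n(e⁻) = 3 × 0.1417 = 0.4251 mol
Q = 0.4251 × 96500 = 41020 C
t = Q / I = 41020 / 0.0770 = 5.327×10^5 s = 8880 min

8880 min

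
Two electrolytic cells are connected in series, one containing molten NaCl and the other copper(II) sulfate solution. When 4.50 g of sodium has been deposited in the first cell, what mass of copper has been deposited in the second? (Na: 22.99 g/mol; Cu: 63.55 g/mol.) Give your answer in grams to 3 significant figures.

n(Na) = 4.50 / 22.99 = 0.1957 mol
Na⁺ + e⁻ → Na, so n(e⁻) = 0.1957 mol
Same current for the same time ⇒ same n(e⁻) = 0.1957 mol in both cells.
Cu²⁺ + 2e⁻ → Cu, so n(Cu) = 0.1957 / 2 = 0.09785 mol
m(Cu) = 0.09785 × 63.55 = 6.22 g

6.22 g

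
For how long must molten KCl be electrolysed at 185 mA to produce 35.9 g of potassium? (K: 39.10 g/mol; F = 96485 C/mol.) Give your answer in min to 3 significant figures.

n(K) = 35.9 / 39.10 = 0.9182 mol
K⁺ + e⁻ → K, so n(e⁻) = 0.9182 mol
Q = 0.9182 × 96485 = 88590 C
t = Q / I = 88590 / 0.185 = 4.789×10^5 s = 7980 min

7980 min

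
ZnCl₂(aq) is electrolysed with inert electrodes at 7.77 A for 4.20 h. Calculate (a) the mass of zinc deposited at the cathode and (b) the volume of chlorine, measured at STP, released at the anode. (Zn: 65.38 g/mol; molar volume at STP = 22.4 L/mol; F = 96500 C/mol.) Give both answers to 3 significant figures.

39.8 g Zn; 13.6 L Cl₂

Q = 7.77 × 15120 = 1.175×10^5 C; n(e⁻) = 1.175×10^5 / 96500 = 1.218 mol
Cathode: Zn²⁺ + 2e⁻ → Zn → n(Zn) = 1.218/2 = 0.6090 mol → 39.8 g
Anode: 2Cl⁻ → Cl₂ + 2e⁻ → n(Cl₂) = 1.218/2 = 0.6090 mol → 13.6 L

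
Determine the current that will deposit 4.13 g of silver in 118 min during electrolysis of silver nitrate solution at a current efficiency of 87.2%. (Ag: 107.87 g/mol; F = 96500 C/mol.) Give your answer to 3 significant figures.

n(Ag) = 4.13 / 107.87 = 0.03829 mol
Ag⁺ + e⁻ → Ag, so n(e⁻) = 0.03829 mol
Q = 0.03829 × 96500 / 0.872 = 4237 C
I = Q / t = 4237 / 7080 s = 0.598 A

0.598 A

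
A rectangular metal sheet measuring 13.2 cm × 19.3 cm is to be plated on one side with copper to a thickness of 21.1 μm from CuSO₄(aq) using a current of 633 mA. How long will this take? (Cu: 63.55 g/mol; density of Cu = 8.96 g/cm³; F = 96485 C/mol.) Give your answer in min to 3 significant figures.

385 min

Plated area = 13.2 × 19.3 = 254.8 cm²
Volume = 254.8 × 21.1×10⁻⁴ cm = 0.5376 cm³
m(Cu) = 0.5376 × 8.96 = 4.817 g
n(Cu) = 4.817 / 63.55 = 0.07580 mol; n(e⁻) = 2 × 0.07580 = 0.1516 mol
Q = 0.1516 × 96485 = 14630 C
t = 14630 / 0.633 = 23110 s = 385 min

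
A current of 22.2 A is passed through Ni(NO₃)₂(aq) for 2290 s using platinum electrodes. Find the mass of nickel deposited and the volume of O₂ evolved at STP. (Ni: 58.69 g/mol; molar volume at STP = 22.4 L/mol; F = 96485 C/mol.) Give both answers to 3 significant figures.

15.5 g Ni; 2.95 L O₂

Q = 22.2 × 2290 = 50840 C; n(e⁻) = 50840 / 96485 = 0.5269 mol
Cathode: Ni²⁺ + 2e⁻ → Ni → n(Ni) = 0.5269/2 = 0.2635 mol → 15.5 g
Anode: 2H₂O → O₂ + 4H⁺ + 4e⁻ → n(O₂) = 0.5269/4 = 0.1317 mol → 2.95 L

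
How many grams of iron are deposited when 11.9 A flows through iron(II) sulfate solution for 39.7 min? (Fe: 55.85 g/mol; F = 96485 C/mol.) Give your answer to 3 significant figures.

8.20 g

Q = 11.9 A × 2382 s = 28350 C
n(e⁻) = 28350 / 96485 = 0.2938 mol
Fe²⁺ + 2e⁻ → Fe, so n(Fe) = 0.2938 / 2 = 0.1469 mol
m = 0.1469 × 55.85 = 8.20 g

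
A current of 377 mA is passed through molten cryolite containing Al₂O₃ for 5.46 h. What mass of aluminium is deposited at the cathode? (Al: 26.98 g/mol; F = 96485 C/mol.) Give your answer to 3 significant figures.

0.691 g

Q = 0.377 A × 19656 s = 7410 C
Moles of electrons = 7410 / 96485 = 0.07680 mol
Al³⁺ + 3e⁻ → Al, so n(Al) = 0.07680 / 3 = 0.02560 mol
m = 0.02560 × 26.98 = 0.691 g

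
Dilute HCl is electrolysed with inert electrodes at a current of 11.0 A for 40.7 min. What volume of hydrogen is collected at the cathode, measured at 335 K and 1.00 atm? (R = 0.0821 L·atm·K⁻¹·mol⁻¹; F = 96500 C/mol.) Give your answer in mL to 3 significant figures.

3830 mL

Charge passed = 11.0 × 2442 = 26860 C
Moles of electrons = 26860 / 96500 = 0.2783 mol
2H⁺ + 2e⁻ → H₂, so n(H₂) = 0.2783 / 2 = 0.1392 mol
V = nRT/P = 0.1392 × 0.0821 × 335 / 1.00 = 3.828 L
= 3830 mL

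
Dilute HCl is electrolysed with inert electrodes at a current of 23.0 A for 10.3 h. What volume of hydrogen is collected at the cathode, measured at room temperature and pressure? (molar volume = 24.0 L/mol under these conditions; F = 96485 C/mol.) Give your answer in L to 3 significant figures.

Q = 23.0 A × 37080 s = 8.528×10^5 C
n(e⁻) = Q/F = 8.528×10^5/96485 = 8.839 mol
2H⁺ + 2e⁻ → H₂, so n(H₂) = 8.839 / 2 = 4.420 mol
V = 4.420 × 24.0 = 106.1 L

106 L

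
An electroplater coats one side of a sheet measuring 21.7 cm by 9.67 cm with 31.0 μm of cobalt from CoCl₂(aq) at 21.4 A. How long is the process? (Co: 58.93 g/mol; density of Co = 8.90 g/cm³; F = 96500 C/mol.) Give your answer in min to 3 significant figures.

14.8 min

Plated area = 21.7 × 9.67 = 209.8 cm²
Volume = 209.8 × 31.0×10⁻⁴ cm = 0.6504 cm³
m(Co) = 0.6504 × 8.90 = 5.789 g
n(Co) = 5.789 / 58.93 = 0.09824 mol; n(e⁻) = 2 × 0.09824 = 0.1965 mol
Q = 0.1965 × 96500 = 18960 C
t = 18960 / 21.4 = 886.0 s = 14.8 min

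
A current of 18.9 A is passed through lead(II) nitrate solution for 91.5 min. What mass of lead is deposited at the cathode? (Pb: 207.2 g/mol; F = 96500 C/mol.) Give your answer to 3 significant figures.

111 g

Q = 18.9 A × 5490 s = 1.038×10^5 C
n(e⁻) = Q/F = 1.038×10^5/96500 = 1.076 mol
Pb²⁺ + 2e⁻ → Pb, so n(Pb) = 1.076 / 2 = 0.5380 mol
m = 0.5380 × 207.2 = 111 g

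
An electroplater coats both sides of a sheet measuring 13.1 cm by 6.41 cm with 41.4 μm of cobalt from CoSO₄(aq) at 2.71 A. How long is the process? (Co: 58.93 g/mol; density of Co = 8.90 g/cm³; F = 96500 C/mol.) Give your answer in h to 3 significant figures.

Plated area = 2 × 13.1 × 6.41 = 167.9 cm²
Volume = 167.9 × 41.4×10⁻⁴ cm = 0.6951 cm³
m(Co) = 0.6951 × 8.90 = 6.186 g
n(Co) = 6.186 / 58.93 = 0.1050 mol; n(e⁻) = 2 × 0.1050 = 0.2100 mol
Q = 0.2100 × 96500 = 20270 C
t = 20270 / 2.71 = 7480 s = 2.08 h

2.08 h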